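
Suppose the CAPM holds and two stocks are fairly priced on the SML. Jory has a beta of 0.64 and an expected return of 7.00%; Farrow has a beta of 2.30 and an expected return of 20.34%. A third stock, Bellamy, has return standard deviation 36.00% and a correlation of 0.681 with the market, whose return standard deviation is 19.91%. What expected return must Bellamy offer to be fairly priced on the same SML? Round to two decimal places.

MRP = (20.34% − 7.00%) / (2.30 − 0.64) = 8.0361%
R_f = 7.00% − 0.64 × 8.0361% = 1.8569%
β_Bellamy = ρ·σ_i/σ_m = 0.681 × 36.00 / 19.91 = 1.2313
E(R_Bellamy) = R_f + β × MRP = 1.8569% + 1.2313 × 8.0361% = 11.75%

11.75%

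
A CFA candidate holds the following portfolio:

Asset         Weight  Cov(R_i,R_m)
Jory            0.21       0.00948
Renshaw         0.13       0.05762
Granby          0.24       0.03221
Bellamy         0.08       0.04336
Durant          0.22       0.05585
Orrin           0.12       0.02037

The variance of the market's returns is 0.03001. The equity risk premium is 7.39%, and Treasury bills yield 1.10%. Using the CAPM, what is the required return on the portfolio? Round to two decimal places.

9.82%

β_Jory = 0.00948 / 0.03001 = 0.3159
β_Renshaw = 0.05762 / 0.03001 = 1.9200
β_Granby = 0.03221 / 0.03001 = 1.0733
β_Bellamy = 0.04336 / 0.03001 = 1.4449
β_Durant = 0.05585 / 0.03001 = 1.8610
β_Orrin = 0.02037 / 0.03001 = 0.6788
β_P = Σ w_i β_i = 0.21×0.3159 + 0.13×1.9200 + 0.24×1.0733 + 0.08×1.4449 + 0.22×1.8610 + 0.12×0.6788 = 1.1800
E(R_P) = R_f + β_P × MRP = 1.10% + 1.1800 × 7.39% = 9.82%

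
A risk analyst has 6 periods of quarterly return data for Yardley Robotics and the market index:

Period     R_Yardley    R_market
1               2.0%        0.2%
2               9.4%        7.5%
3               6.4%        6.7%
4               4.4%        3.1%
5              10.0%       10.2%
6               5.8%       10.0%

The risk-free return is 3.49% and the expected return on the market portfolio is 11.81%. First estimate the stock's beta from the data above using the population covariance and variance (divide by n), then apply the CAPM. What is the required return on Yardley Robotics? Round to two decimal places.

8.68%

Mean R_i = (2.0 + 9.4 + 6.4 + 4.4 + 10.0 + 5.8) / 6 = 6.3333%
Mean R_m = (0.2 + 7.5 + 6.7 + 3.1 + 10.2 + 10.0) / 6 = 6.2833%
Σ(R_i − R̄_i)(R_m − R̄_m) = 48.6533  ⇒  Cov = 48.6533 / 6 = 8.1089
Σ(R_m − R̄_m)² = 77.9483  ⇒  Var(R_m) = 77.9483 / 6 = 12.9914
β = Cov / Var(R_m) = 8.1089 / 12.9914 = 0.6242
MRP = 11.81% − 3.49% = 8.32%
E(R) = R_f + β × MRP = 3.49% + 0.6242 × 8.32% = 8.68%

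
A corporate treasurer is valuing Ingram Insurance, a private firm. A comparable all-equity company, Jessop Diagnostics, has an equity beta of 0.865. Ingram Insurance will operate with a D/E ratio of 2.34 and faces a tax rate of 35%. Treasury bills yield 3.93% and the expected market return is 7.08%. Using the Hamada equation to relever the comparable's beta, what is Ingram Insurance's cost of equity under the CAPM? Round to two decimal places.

β_L = β_U × [1 + (1 − t)(D/E)] = 0.865 × [1 + (1 − 0.35) × 2.34]
    = 0.865 × [1 + 0.65 × 2.34] = 0.865 × 2.5210 = 2.1807
MRP = 7.08% − 3.93% = 3.15%
E(R) = R_f + β_L × MRP = 3.93% + 2.1807 × 3.15% = 10.80%

10.80%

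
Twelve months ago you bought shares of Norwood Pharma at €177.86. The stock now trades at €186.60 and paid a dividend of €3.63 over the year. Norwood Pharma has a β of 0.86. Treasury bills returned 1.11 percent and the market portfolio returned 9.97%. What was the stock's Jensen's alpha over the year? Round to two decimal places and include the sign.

Realised HPR = (P1 + D1 − P0) / P0 = (186.60 + 3.63 − 177.86) / 177.86 = 12.37 / 177.86 = 6.9549%
MRP = 9.97% − 1.11% = 8.86%
CAPM required = R_f + β·MRP = 1.11% + 0.86 × 8.86% = 8.7296%
α = realised − required = 6.9549% − 8.7296% = -1.77%

-1.77%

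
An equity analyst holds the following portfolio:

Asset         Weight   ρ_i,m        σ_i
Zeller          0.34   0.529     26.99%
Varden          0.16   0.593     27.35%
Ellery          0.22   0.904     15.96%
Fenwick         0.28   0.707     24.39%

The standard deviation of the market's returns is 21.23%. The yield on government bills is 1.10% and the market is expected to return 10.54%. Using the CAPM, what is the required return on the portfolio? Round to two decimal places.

7.97%

β_Zeller = 0.529 × 26.99% / 21.23% = 0.6725
β_Varden = 0.593 × 27.35% / 21.23% = 0.7639
β_Ellery = 0.904 × 15.96% / 21.23% = 0.6796
β_Fenwick = 0.707 × 24.39% / 21.23% = 0.8122
β_P = Σ w_i β_i = 0.34×0.6725 + 0.16×0.7639 + 0.22×0.6796 + 0.28×0.8122 = 0.7278
MRP = 10.54% − 1.10% = 9.44%
E(R_P) = R_f + β_P × MRP = 1.10% + 0.7278 × 9.44% = 7.97%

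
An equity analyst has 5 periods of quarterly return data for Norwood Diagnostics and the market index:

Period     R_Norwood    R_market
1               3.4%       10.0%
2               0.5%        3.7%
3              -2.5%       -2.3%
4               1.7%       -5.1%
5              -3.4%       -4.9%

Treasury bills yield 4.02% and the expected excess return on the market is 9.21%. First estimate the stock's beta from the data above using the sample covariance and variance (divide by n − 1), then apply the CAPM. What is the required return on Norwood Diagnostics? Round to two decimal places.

6.73%

Mean R_i = (3.4 + 0.5 − 2.5 + 1.7 − 3.4) / 5 = -0.0600%
Mean R_m = (10.0 + 3.7 − 2.3 − 5.1 − 4.9) / 5 = 0.2800%
Σ(R_i − R̄_i)(R_m − R̄_m) = 49.6740  ⇒  Cov = 49.6740 / 4 = 12.4185
Σ(R_m − R̄_m)² = 168.6080  ⇒  Var(R_m) = 168.6080 / 4 = 42.1520
β = Cov / Var(R_m) = 12.4185 / 42.1520 = 0.2946
E(R) = R_f + β × MRP = 4.02% + 0.2946 × 9.21% = 6.73%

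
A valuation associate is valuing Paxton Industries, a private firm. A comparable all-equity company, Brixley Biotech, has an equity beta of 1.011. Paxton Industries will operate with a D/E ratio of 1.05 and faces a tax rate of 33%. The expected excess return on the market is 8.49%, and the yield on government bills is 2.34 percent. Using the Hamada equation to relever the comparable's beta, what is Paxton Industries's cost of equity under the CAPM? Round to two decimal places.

16.96%

β_L = β_U × [1 + (1 − t)(D/E)] = 1.011 × [1 + (1 − 0.33) × 1.05]
    = 1.011 × [1 + 0.67 × 1.05] = 1.011 × 1.7035 = 1.7222
E(R) = R_f + β_L × MRP = 2.34% + 1.7222 × 8.49% = 16.96%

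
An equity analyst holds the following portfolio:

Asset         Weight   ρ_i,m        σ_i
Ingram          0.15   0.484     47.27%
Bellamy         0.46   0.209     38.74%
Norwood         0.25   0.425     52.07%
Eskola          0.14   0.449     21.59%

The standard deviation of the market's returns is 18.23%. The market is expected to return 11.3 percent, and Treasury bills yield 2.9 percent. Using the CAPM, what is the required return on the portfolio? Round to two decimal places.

β_Ingram = 0.484 × 47.27% / 18.23% = 1.2550
β_Bellamy = 0.209 × 38.74% / 18.23% = 0.4441
β_Norwood = 0.425 × 52.07% / 18.23% = 1.2139
β_Eskola = 0.449 × 21.59% / 18.23% = 0.5318
β_P = Σ w_i β_i = 0.15×1.2550 + 0.46×0.4441 + 0.25×1.2139 + 0.14×0.5318 = 0.7705
MRP = 11.3% − 2.9% = 8.40%
E(R_P) = R_f + β_P × MRP = 2.9% + 0.7705 × 8.4% = 9.37%

9.37%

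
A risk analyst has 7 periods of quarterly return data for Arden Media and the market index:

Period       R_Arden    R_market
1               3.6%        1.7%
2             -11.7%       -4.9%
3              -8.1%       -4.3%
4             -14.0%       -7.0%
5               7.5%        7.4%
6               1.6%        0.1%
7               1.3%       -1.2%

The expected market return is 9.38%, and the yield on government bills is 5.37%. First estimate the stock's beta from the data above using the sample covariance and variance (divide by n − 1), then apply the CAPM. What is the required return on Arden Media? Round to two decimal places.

Mean R_i = (3.6 − 11.7 − 8.1 − 14.0 + 7.5 + 1.6 + 1.3) / 7 = -2.8286%
Mean R_m = (1.7 − 4.9 − 4.3 − 7.0 + 7.4 + 0.1 − 1.2) / 7 = -1.1714%
Σ(R_i − R̄_i)(R_m − R̄_m) = 227.1857  ⇒  Cov = 227.1857 / 6 = 37.8643
Σ(R_m − R̄_m)² = 140.9943  ⇒  Var(R_m) = 140.9943 / 6 = 23.4991
β = Cov / Var(R_m) = 37.8643 / 23.4991 = 1.6113
MRP = 9.38% − 5.37% = 4.01%
E(R) = R_f + β × MRP = 5.37% + 1.6113 × 4.01% = 11.83%

11.83%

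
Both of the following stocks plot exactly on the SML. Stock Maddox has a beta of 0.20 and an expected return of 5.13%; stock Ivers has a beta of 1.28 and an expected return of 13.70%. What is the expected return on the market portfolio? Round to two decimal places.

11.48%

Both satisfy E(R) = R_f + β·MRP, so the slope of the SML is
MRP = (13.70% − 5.13%) / (1.28 − 0.20) = 8.57% / 1.08 = 7.9352%
R_f = E(R_Maddox) − β_Maddox·MRP = 5.13% − 0.20 × 7.9352% = 3.5430%
E(R_m) = R_f + MRP = 3.5430% + 7.9352% = 11.48%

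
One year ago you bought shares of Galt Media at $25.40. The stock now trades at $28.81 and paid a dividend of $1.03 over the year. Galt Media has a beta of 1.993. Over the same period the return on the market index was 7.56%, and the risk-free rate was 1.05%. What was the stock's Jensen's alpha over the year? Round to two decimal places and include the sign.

+3.46%

Realised HPR = (P1 + D1 − P0) / P0 = (28.81 + 1.03 − 25.40) / 25.40 = 4.44 / 25.40 = 17.4803%
MRP = 7.56% − 1.05% = 6.51%
CAPM required = R_f + β·MRP = 1.05% + 1.993 × 6.51% = 14.02443%
α = realised − required = 17.4803% − 14.02443% = +3.46%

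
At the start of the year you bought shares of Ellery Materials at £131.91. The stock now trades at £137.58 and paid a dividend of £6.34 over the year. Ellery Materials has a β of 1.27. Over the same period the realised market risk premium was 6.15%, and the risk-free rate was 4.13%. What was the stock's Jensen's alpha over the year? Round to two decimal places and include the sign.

-2.84%

Realised HPR = (P1 + D1 − P0) / P0 = (137.58 + 6.34 − 131.91) / 131.91 = 12.01 / 131.91 = 9.1047%
CAPM required = R_f + β·MRP = 4.13% + 1.27 × 6.15% = 11.9405%
α = realised − required = 9.1047% − 11.9405% = -2.84%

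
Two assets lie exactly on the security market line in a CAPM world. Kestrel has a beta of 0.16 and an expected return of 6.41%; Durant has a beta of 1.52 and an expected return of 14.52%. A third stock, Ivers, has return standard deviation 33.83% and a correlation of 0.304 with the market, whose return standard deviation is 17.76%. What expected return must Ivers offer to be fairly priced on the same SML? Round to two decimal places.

8.91%

MRP = (14.52% − 6.41%) / (1.52 − 0.16) = 5.9632%
R_f = 6.41% − 0.16 × 5.9632% = 5.4559%
β_Ivers = ρ·σ_i/σ_m = 0.304 × 33.83 / 17.76 = 0.5791
E(R_Ivers) = R_f + β × MRP = 5.4559% + 0.5791 × 5.9632% = 8.91%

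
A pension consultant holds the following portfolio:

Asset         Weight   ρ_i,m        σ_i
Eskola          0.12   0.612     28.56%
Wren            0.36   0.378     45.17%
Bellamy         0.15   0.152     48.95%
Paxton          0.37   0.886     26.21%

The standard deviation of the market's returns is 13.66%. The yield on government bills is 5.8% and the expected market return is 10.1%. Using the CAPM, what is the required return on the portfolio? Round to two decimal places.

11.45%

β_Eskola = 0.612 × 28.56% / 13.66% = 1.2796
β_Wren = 0.378 × 45.17% / 13.66% = 1.2499
β_Bellamy = 0.152 × 48.95% / 13.66% = 0.5447
β_Paxton = 0.886 × 26.21% / 13.66% = 1.7000
β_P = Σ w_i β_i = 0.12×1.2796 + 0.36×1.2499 + 0.15×0.5447 + 0.37×1.7000 = 1.3142
MRP = 10.1% − 5.8% = 4.30%
E(R_P) = R_f + β_P × MRP = 5.8% + 1.3142 × 4.3% = 11.45%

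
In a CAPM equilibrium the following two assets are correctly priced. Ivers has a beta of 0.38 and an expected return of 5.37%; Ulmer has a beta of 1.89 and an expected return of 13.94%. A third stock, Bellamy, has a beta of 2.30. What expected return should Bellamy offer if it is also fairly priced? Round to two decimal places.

16.27%

MRP (SML slope) = (13.94% − 5.37%) / (1.89 − 0.38) = 8.57% / 1.51 = 5.6755%
R_f (intercept) = 5.37% − 0.38 × 5.6755% = 3.2133%
E(R_Bellamy) = R_f + β × MRP = 3.2133% + 2.30 × 5.6755% = 16.27%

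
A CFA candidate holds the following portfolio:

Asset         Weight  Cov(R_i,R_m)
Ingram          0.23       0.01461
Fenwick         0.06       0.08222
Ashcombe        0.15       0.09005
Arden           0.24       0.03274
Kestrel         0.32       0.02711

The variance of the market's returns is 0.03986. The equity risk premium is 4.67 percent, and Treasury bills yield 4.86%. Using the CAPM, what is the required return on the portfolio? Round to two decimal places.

β_Ingram = 0.01461 / 0.03986 = 0.3665
β_Fenwick = 0.08222 / 0.03986 = 2.0627
β_Ashcombe = 0.09005 / 0.03986 = 2.2592
β_Arden = 0.03274 / 0.03986 = 0.8214
β_Kestrel = 0.02711 / 0.03986 = 0.6801
β_P = Σ w_i β_i = 0.23×0.3665 + 0.06×2.0627 + 0.15×2.2592 + 0.24×0.8214 + 0.32×0.6801 = 0.9617
E(R_P) = R_f + β_P × MRP = 4.86% + 0.9617 × 4.67% = 9.35%

9.35%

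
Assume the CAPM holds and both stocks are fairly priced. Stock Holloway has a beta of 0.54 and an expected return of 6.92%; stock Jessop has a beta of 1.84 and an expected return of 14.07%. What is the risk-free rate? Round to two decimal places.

3.95%

Both satisfy E(R) = R_f + β·MRP, so the slope of the SML is
MRP = (14.07% − 6.92%) / (1.84 − 0.54) = 7.15% / 1.30 = 5.5000%
R_f = E(R_Holloway) − β_Holloway·MRP = 6.92% − 0.54 × 5.5000% = 3.9500%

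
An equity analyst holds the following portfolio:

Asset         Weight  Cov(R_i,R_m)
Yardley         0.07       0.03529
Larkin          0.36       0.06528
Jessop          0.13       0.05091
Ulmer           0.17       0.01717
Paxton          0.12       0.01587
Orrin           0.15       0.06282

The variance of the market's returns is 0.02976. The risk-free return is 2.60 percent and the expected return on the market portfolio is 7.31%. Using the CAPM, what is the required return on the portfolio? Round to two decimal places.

β_Yardley = 0.03529 / 0.02976 = 1.1858
β_Larkin = 0.06528 / 0.02976 = 2.1935
β_Jessop = 0.05091 / 0.02976 = 1.7107
β_Ulmer = 0.01717 / 0.02976 = 0.5769
β_Paxton = 0.01587 / 0.02976 = 0.5333
β_Orrin = 0.06282 / 0.02976 = 2.1109
β_P = Σ w_i β_i = 0.07×1.1858 + 0.36×2.1935 + 0.13×1.7107 + 0.17×0.5769 + 0.12×0.5333 + 0.15×2.1109 = 1.5738
MRP = 7.31% − 2.60% = 4.71%
E(R_P) = R_f + β_P × MRP = 2.60% + 1.5738 × 4.71% = 10.01%

10.01%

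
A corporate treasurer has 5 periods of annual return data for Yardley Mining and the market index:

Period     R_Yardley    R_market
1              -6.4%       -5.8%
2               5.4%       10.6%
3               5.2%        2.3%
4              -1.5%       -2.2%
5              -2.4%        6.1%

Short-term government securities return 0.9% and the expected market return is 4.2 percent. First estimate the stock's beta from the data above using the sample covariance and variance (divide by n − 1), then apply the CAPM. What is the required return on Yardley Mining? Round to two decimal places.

2.74%

Mean R_i = (-6.4 + 5.4 + 5.2 − 1.5 − 2.4) / 5 = 0.0600%
Mean R_m = (-5.8 + 10.6 + 2.3 − 2.2 + 6.1) / 5 = 2.2000%
Σ(R_i − R̄_i)(R_m − R̄_m) = 94.3200  ⇒  Cov = 94.3200 / 4 = 23.5800
Σ(R_m − R̄_m)² = 169.1400  ⇒  Var(R_m) = 169.1400 / 4 = 42.2850
β = Cov / Var(R_m) = 23.5800 / 42.2850 = 0.5576
MRP = 4.2% − 0.9% = 3.30%
E(R) = R_f + β × MRP = 0.9% + 0.5576 × 3.3% = 2.74%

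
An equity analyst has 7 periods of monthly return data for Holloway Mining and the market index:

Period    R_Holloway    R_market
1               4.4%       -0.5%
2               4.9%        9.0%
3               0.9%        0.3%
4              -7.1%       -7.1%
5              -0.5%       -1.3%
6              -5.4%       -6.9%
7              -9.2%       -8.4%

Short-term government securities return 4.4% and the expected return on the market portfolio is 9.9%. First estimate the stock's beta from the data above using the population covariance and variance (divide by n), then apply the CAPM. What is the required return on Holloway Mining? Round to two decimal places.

Mean R_i = (4.4 + 4.9 + 0.9 − 7.1 − 0.5 − 5.4 − 9.2) / 7 = -1.7143%
Mean R_m = (-0.5 + 9.0 + 0.3 − 7.1 − 1.3 − 6.9 − 8.4) / 7 = -2.1286%
Σ(R_i − R̄_i)(R_m − R̄_m) = 182.2271  ⇒  Cov = 182.2271 / 7 = 26.0324
Σ(R_m − R̄_m)² = 219.8943  ⇒  Var(R_m) = 219.8943 / 7 = 31.4135
β = Cov / Var(R_m) = 26.0324 / 31.4135 = 0.8287
MRP = 9.9% − 4.4% = 5.50%
E(R) = R_f + β × MRP = 4.4% + 0.8287 × 5.5% = 8.96%

8.96%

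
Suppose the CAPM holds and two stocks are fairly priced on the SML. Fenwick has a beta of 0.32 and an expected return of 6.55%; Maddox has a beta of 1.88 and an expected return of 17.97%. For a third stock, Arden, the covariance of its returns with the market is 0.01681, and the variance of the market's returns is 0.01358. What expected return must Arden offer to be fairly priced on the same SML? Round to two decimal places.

MRP = (17.97% − 6.55%) / (1.88 − 0.32) = 7.3205%
R_f = 6.55% − 0.32 × 7.3205% = 4.2074%
β_Arden = Cov / Var(R_m) = 0.01681 / 0.01358 = 1.2378
E(R_Arden) = R_f + β × MRP = 4.2074% + 1.2378 × 7.3205% = 13.27%

13.27%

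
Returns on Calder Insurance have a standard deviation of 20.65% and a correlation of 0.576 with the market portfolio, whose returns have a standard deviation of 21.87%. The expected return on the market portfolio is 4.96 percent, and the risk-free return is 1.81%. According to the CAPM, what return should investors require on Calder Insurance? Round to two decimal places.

β = ρ × σ_i / σ_m = 0.576 × 20.65% / 21.87% = 0.5439
MRP = 4.96% − 1.81% = 3.15%
E(R) = 1.81% + 0.5439 × 3.15% = 3.52%

3.52%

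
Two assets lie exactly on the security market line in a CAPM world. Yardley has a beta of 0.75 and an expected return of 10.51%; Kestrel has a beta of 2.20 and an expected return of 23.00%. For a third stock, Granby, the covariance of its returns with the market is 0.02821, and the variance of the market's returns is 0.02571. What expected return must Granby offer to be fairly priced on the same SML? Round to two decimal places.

13.50%

MRP = (23.00% − 10.51%) / (2.20 − 0.75) = 8.6138%
R_f = 10.51% − 0.75 × 8.6138% = 4.0497%
β_Granby = Cov / Var(R_m) = 0.02821 / 0.02571 = 1.0972
E(R_Granby) = R_f + β × MRP = 4.0497% + 1.0972 × 8.6138% = 13.50%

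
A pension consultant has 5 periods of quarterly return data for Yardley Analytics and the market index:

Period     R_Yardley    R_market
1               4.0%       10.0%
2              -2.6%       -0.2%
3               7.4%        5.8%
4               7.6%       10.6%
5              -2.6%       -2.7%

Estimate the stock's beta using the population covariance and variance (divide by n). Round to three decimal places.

0.743

Mean R_i = (4.0 − 2.6 + 7.4 + 7.6 − 2.6) / 5 = 2.7600%
Mean R_m = (10.0 − 0.2 + 5.8 + 10.6 − 2.7) / 5 = 4.7000%
Σ(R_i − R̄_i)(R_m − R̄_m) = 106.1600  ⇒  Cov = 106.1600 / 5 = 21.2320
Σ(R_m − R̄_m)² = 142.8800  ⇒  Var(R_m) = 142.8800 / 5 = 28.5760
β = Cov / Var(R_m) = 21.2320 / 28.5760 = 0.7430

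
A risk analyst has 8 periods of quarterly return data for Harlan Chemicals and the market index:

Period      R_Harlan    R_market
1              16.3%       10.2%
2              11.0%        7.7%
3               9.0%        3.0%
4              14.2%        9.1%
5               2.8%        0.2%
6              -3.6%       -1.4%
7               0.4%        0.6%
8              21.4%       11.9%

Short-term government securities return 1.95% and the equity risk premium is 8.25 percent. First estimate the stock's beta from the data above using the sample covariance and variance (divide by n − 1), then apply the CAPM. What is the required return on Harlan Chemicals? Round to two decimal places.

15.20%

Mean R_i = (16.3 + 11.0 + 9.0 + 14.2 + 2.8 − 3.6 + 0.4 + 21.4) / 8 = 8.9375%
Mean R_m = (10.2 + 7.7 + 3.0 + 9.1 + 0.2 − 1.4 + 0.6 + 11.9) / 8 = 5.1625%
Σ(R_i − R̄_i)(R_m − R̄_m) = 298.5613  ⇒  Cov = 298.5613 / 7 = 42.6516
Σ(R_m − R̄_m)² = 185.8988  ⇒  Var(R_m) = 185.8988 / 7 = 26.5570
β = Cov / Var(R_m) = 42.6516 / 26.5570 = 1.6060
E(R) = R_f + β × MRP = 1.95% + 1.6060 × 8.25% = 15.20%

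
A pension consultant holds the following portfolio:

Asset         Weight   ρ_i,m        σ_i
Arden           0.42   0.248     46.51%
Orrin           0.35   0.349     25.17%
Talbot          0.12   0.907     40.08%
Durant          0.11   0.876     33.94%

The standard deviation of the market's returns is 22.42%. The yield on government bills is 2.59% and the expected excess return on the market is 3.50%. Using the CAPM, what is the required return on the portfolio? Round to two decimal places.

β_Arden = 0.248 × 46.51% / 22.42% = 0.5145
β_Orrin = 0.349 × 25.17% / 22.42% = 0.3918
β_Talbot = 0.907 × 40.08% / 22.42% = 1.6214
β_Durant = 0.876 × 33.94% / 22.42% = 1.3261
β_P = Σ w_i β_i = 0.42×0.5145 + 0.35×0.3918 + 0.12×1.6214 + 0.11×1.3261 = 0.6937
E(R_P) = R_f + β_P × MRP = 2.59% + 0.6937 × 3.50% = 5.02%

5.02%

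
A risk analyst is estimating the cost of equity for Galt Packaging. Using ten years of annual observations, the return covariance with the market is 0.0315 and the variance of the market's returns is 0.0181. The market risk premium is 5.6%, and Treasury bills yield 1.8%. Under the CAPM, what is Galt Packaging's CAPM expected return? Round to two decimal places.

β = Cov(R_i, R_m) / Var(R_m) = 0.0315 / 0.0181 = 1.7403
E(R) = R_f + β × MRP = 1.8% + 1.7403 × 5.6% = 11.55%

11.55%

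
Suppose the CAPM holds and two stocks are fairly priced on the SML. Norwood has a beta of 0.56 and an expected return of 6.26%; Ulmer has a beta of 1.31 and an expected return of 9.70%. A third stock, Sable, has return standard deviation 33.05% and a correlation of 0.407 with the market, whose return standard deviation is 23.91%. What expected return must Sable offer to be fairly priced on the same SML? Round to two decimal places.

MRP = (9.70% − 6.26%) / (1.31 − 0.56) = 4.5867%
R_f = 6.26% − 0.56 × 4.5867% = 3.6914%
β_Sable = ρ·σ_i/σ_m = 0.407 × 33.05 / 23.91 = 0.5626
E(R_Sable) = R_f + β × MRP = 3.6914% + 0.5626 × 4.5867% = 6.27%

6.27%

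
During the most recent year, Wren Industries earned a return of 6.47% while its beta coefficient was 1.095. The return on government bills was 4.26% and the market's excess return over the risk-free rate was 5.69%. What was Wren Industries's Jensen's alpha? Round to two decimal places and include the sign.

CAPM benchmark = R_f + β(R_m − R_f) = 4.26% + 1.095 × 5.69% = 10.49055%
α = actual − benchmark = 6.47% − 10.49055% = -4.02%

-4.02%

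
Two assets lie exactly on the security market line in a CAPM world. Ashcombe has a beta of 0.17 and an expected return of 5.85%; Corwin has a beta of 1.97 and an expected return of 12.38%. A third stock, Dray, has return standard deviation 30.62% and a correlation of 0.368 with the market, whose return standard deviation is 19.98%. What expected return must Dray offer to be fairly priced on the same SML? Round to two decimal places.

MRP = (12.38% − 5.85%) / (1.97 − 0.17) = 3.6278%
R_f = 5.85% − 0.17 × 3.6278% = 5.2333%
β_Dray = ρ·σ_i/σ_m = 0.368 × 30.62 / 19.98 = 0.5640
E(R_Dray) = R_f + β × MRP = 5.2333% + 0.5640 × 3.6278% = 7.28%

7.28%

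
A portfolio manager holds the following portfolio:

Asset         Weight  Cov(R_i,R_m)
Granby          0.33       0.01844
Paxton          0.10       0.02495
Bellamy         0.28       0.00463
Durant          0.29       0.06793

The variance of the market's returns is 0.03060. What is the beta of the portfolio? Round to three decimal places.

0.967

β_Granby = 0.01844 / 0.03060 = 0.6026
β_Paxton = 0.02495 / 0.03060 = 0.8154
β_Bellamy = 0.00463 / 0.03060 = 0.1513
β_Durant = 0.06793 / 0.03060 = 2.2199
β_P = Σ w_i β_i = 0.33×0.6026 + 0.10×0.8154 + 0.28×0.1513 + 0.29×2.2199 = 0.9665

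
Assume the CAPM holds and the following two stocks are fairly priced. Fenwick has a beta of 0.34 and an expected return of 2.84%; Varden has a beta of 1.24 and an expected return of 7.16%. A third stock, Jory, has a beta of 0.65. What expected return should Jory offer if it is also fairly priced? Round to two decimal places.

4.33%

MRP (SML slope) = (7.16% − 2.84%) / (1.24 − 0.34) = 4.32% / 0.90 = 4.8000%
R_f (intercept) = 2.84% − 0.34 × 4.8000% = 1.2080%
E(R_Jory) = R_f + β × MRP = 1.2080% + 0.65 × 4.8000% = 4.33%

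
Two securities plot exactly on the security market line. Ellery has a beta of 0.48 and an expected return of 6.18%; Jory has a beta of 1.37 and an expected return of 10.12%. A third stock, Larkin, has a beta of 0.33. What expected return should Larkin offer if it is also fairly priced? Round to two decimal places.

MRP (SML slope) = (10.12% − 6.18%) / (1.37 − 0.48) = 3.94% / 0.89 = 4.4270%
R_f (intercept) = 6.18% − 0.48 × 4.4270% = 4.0550%
E(R_Larkin) = R_f + β × MRP = 4.0550% + 0.33 × 4.4270% = 5.52%

5.52%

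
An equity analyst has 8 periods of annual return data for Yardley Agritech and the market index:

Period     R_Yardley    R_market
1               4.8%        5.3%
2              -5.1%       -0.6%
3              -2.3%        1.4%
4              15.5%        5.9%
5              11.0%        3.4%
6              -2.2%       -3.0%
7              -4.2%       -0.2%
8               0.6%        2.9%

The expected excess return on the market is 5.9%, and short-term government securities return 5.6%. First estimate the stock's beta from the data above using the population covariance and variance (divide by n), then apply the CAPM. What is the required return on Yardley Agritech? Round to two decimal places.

Mean R_i = (4.8 − 5.1 − 2.3 + 15.5 + 11.0 − 2.2 − 4.2 + 0.6) / 8 = 2.2625%
Mean R_m = (5.3 − 0.6 + 1.4 + 5.9 + 3.4 − 3.0 − 0.2 + 2.9) / 8 = 1.8875%
Σ(R_i − R̄_i)(R_m − R̄_m) = 129.1463  ⇒  Cov = 129.1463 / 8 = 16.1433
Σ(R_m − R̄_m)² = 65.7288  ⇒  Var(R_m) = 65.7288 / 8 = 8.2161
β = Cov / Var(R_m) = 16.1433 / 8.2161 = 1.9648
E(R) = R_f + β × MRP = 5.6% + 1.9648 × 5.9% = 17.19%

17.19%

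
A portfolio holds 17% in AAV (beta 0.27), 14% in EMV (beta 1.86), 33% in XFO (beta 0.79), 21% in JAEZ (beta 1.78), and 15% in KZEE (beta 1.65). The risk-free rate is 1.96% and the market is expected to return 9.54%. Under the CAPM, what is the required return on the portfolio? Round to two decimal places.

10.97%

β_P = Σ w_i β_i = 0.17×0.27 + 0.14×1.86 + 0.33×0.79 + 0.21×1.78 + 0.15×1.65 = 1.1883
MRP = 9.54% − 1.96% = 7.58%
E(R_P) = R_f + β_P × MRP = 1.96% + 1.1883 × 7.58% = 10.97%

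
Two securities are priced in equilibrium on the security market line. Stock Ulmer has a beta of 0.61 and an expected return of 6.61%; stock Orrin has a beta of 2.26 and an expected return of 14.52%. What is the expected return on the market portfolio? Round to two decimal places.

8.48%

Both satisfy E(R) = R_f + β·MRP, so the slope of the SML is
MRP = (14.52% − 6.61%) / (2.26 − 0.61) = 7.91% / 1.65 = 4.7939%
R_f = E(R_Ulmer) − β_Ulmer·MRP = 6.61% − 0.61 × 4.7939% = 3.6857%
E(R_m) = R_f + MRP = 3.6857% + 4.7939% = 8.48%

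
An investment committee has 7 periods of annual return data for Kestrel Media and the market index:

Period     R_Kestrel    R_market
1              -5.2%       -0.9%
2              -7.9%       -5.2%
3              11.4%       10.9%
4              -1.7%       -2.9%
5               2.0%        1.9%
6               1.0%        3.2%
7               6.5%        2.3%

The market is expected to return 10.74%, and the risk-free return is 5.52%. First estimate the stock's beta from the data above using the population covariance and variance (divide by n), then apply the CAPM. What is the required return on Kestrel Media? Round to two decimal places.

11.61%

Mean R_i = (-5.2 − 7.9 + 11.4 − 1.7 + 2.0 + 1.0 + 6.5) / 7 = 0.8714%
Mean R_m = (-0.9 − 5.2 + 10.9 − 2.9 + 1.9 + 3.2 + 2.3) / 7 = 1.3286%
Σ(R_i − R̄_i)(R_m − R̄_m) = 188.7957  ⇒  Cov = 188.7957 / 7 = 26.9708
Σ(R_m − R̄_m)² = 161.8543  ⇒  Var(R_m) = 161.8543 / 7 = 23.1220
β = Cov / Var(R_m) = 26.9708 / 23.1220 = 1.1665
MRP = 10.74% − 5.52% = 5.22%
E(R) = R_f + β × MRP = 5.52% + 1.1665 × 5.22% = 11.61%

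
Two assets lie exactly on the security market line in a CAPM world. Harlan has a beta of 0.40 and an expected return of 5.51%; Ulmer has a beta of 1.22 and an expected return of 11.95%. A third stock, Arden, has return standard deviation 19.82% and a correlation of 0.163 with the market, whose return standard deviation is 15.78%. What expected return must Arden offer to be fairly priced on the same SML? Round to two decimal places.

3.98%

MRP = (11.95% − 5.51%) / (1.22 − 0.40) = 7.8537%
R_f = 5.51% − 0.40 × 7.8537% = 2.3685%
β_Arden = ρ·σ_i/σ_m = 0.163 × 19.82 / 15.78 = 0.2047
E(R_Arden) = R_f + β × MRP = 2.3685% + 0.2047 × 7.8537% = 3.98%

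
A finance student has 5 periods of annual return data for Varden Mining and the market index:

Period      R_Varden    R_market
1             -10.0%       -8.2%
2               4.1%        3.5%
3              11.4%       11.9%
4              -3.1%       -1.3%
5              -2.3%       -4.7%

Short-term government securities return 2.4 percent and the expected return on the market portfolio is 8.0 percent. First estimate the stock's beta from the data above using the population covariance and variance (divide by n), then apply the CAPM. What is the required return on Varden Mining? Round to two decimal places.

8.05%

Mean R_i = (-10.0 + 4.1 + 11.4 − 3.1 − 2.3) / 5 = 0.0200%
Mean R_m = (-8.2 + 3.5 + 11.9 − 1.3 − 4.7) / 5 = 0.2400%
Σ(R_i − R̄_i)(R_m − R̄_m) = 246.8260  ⇒  Cov = 246.8260 / 5 = 49.3652
Σ(R_m − R̄_m)² = 244.5920  ⇒  Var(R_m) = 244.5920 / 5 = 48.9184
β = Cov / Var(R_m) = 49.3652 / 48.9184 = 1.0091
MRP = 8.0% − 2.4% = 5.60%
E(R) = R_f + β × MRP = 2.4% + 1.0091 × 5.6% = 8.05%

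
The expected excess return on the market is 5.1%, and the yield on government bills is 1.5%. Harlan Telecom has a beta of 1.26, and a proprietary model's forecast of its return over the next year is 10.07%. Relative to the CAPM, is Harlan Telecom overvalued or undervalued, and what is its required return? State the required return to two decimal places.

Undervalued; required return 7.93%

Required return = R_f + β·MRP = 1.5% + 1.26 × 5.1% = 7.93%
Forecast 10.07% > required 7.93% → the stock plots above the SML → undervalued.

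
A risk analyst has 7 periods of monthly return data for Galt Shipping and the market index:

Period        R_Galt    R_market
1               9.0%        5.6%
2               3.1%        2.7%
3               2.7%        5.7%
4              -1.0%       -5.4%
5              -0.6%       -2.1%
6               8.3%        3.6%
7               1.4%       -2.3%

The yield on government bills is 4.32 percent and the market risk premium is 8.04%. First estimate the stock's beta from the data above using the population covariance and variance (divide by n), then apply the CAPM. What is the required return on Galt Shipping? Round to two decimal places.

10.09%

Mean R_i = (9.0 + 3.1 + 2.7 − 1.0 − 0.6 + 8.3 + 1.4) / 7 = 3.2714%
Mean R_m = (5.6 + 2.7 + 5.7 − 5.4 − 2.1 + 3.6 − 2.3) / 7 = 1.1143%
Σ(R_i − R̄_i)(R_m − R̄_m) = 81.9629  ⇒  Cov = 81.9629 / 7 = 11.7090
Σ(R_m − R̄_m)² = 114.2686  ⇒  Var(R_m) = 114.2686 / 7 = 16.3241
β = Cov / Var(R_m) = 11.7090 / 16.3241 = 0.7173
E(R) = R_f + β × MRP = 4.32% + 0.7173 × 8.04% = 10.09%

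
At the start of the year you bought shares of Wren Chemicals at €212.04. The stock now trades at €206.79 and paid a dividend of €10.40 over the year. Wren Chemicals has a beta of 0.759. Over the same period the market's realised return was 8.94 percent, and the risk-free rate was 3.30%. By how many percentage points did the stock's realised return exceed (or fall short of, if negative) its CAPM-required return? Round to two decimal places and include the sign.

-5.15%

Realised HPR = (P1 + D1 − P0) / P0 = (206.79 + 10.40 − 212.04) / 212.04 = 5.15 / 212.04 = 2.4288%
MRP = 8.94% − 3.30% = 5.64%
CAPM required = R_f + β·MRP = 3.30% + 0.759 × 5.64% = 7.58076%
α = realised − required = 2.4288% − 7.58076% = -5.15%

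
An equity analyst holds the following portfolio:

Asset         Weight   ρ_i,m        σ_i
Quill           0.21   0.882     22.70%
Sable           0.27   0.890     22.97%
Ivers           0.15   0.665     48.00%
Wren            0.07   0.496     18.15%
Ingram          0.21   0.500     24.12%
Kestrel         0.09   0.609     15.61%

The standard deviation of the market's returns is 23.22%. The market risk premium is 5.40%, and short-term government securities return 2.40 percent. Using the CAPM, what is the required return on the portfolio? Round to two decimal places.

6.71%

β_Quill = 0.882 × 22.70% / 23.22% = 0.8622
β_Sable = 0.890 × 22.97% / 23.22% = 0.8804
β_Ivers = 0.665 × 48.00% / 23.22% = 1.3747
β_Wren = 0.496 × 18.15% / 23.22% = 0.3877
β_Ingram = 0.500 × 24.12% / 23.22% = 0.5194
β_Kestrel = 0.609 × 15.61% / 23.22% = 0.4094
β_P = Σ w_i β_i = 0.21×0.8622 + 0.27×0.8804 + 0.15×1.3747 + 0.07×0.3877 + 0.21×0.5194 + 0.09×0.4094 = 0.7980
E(R_P) = R_f + β_P × MRP = 2.40% + 0.7980 × 5.40% = 6.71%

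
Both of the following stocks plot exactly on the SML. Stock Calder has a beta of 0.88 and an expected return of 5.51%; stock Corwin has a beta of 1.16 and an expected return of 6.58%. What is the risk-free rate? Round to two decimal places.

2.15%

Both satisfy E(R) = R_f + β·MRP, so the slope of the SML is
MRP = (6.58% − 5.51%) / (1.16 − 0.88) = 1.07% / 0.28 = 3.8214%
R_f = E(R_Calder) − β_Calder·MRP = 5.51% − 0.88 × 3.8214% = 2.1472%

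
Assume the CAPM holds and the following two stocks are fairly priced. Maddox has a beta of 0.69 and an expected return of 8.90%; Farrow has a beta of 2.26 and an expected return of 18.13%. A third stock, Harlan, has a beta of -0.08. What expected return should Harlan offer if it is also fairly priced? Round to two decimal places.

4.37%

MRP (SML slope) = (18.13% − 8.90%) / (2.26 − 0.69) = 9.23% / 1.57 = 5.8790%
R_f (intercept) = 8.90% − 0.69 × 5.8790% = 4.8435%
E(R_Harlan) = R_f + β × MRP = 4.8435% + -0.08 × 5.8790% = 4.37%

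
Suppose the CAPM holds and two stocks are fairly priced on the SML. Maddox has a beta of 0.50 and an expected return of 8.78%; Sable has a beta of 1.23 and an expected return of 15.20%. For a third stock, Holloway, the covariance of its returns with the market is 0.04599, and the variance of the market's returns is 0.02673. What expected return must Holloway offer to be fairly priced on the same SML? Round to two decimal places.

MRP = (15.20% − 8.78%) / (1.23 − 0.50) = 8.7945%
R_f = 8.78% − 0.50 × 8.7945% = 4.3828%
β_Holloway = Cov / Var(R_m) = 0.04599 / 0.02673 = 1.7205
E(R_Holloway) = R_f + β × MRP = 4.3828% + 1.7205 × 8.7945% = 19.51%

19.51%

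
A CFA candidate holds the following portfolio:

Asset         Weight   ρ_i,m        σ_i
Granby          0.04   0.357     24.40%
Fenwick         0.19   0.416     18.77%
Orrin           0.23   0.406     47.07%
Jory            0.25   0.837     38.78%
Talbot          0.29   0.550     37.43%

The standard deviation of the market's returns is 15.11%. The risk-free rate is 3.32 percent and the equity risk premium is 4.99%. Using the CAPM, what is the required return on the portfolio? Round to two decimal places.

10.03%

β_Granby = 0.357 × 24.40% / 15.11% = 0.5765
β_Fenwick = 0.416 × 18.77% / 15.11% = 0.5168
β_Orrin = 0.406 × 47.07% / 15.11% = 1.2648
β_Jory = 0.837 × 38.78% / 15.11% = 2.1482
β_Talbot = 0.550 × 37.43% / 15.11% = 1.3624
β_P = Σ w_i β_i = 0.04×0.5765 + 0.19×0.5168 + 0.23×1.2648 + 0.25×2.1482 + 0.29×1.3624 = 1.3443
E(R_P) = R_f + β_P × MRP = 3.32% + 1.3443 × 4.99% = 10.03%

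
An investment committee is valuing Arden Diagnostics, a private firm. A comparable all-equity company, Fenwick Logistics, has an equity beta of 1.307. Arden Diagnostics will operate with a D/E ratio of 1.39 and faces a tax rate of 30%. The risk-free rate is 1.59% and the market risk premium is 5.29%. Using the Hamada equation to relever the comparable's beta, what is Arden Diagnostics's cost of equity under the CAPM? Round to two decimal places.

β_L = β_U × [1 + (1 − t)(D/E)] = 1.307 × [1 + (1 − 0.30) × 1.39]
    = 1.307 × [1 + 0.70 × 1.39] = 1.307 × 1.9730 = 2.5787
E(R) = R_f + β_L × MRP = 1.59% + 2.5787 × 5.29% = 15.23%

15.23%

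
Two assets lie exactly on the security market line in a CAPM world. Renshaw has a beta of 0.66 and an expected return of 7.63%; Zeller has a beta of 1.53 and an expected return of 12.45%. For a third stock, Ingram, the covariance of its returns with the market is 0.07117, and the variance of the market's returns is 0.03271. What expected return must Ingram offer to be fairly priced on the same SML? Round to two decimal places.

16.03%

MRP = (12.45% − 7.63%) / (1.53 − 0.66) = 5.5402%
R_f = 7.63% − 0.66 × 5.5402% = 3.9735%
β_Ingram = Cov / Var(R_m) = 0.07117 / 0.03271 = 2.1758
E(R_Ingram) = R_f + β × MRP = 3.9735% + 2.1758 × 5.5402% = 16.03%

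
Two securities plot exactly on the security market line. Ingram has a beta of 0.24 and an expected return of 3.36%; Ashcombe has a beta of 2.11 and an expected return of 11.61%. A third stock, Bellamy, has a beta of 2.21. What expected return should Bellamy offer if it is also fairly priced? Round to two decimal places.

MRP (SML slope) = (11.61% − 3.36%) / (2.11 − 0.24) = 8.25% / 1.87 = 4.4118%
R_f (intercept) = 3.36% − 0.24 × 4.4118% = 2.3012%
E(R_Bellamy) = R_f + β × MRP = 2.3012% + 2.21 × 4.4118% = 12.05%

12.05%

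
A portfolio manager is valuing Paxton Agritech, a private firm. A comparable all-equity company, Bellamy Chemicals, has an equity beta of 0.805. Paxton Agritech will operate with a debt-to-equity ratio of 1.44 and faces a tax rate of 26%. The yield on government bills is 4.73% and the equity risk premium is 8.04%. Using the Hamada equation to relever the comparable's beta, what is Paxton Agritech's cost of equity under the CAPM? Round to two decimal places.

18.10%

β_L = β_U × [1 + (1 − t)(D/E)] = 0.805 × [1 + (1 − 0.26) × 1.44]
    = 0.805 × [1 + 0.74 × 1.44] = 0.805 × 2.0656 = 1.6628
E(R) = R_f + β_L × MRP = 4.73% + 1.6628 × 8.04% = 18.10%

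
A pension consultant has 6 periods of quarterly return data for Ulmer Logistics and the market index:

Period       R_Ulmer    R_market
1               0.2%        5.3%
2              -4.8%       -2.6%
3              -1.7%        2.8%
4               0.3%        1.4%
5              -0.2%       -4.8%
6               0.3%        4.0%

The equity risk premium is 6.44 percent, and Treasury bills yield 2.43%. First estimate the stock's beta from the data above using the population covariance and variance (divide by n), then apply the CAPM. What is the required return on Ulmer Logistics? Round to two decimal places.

Mean R_i = (0.2 − 4.8 − 1.7 + 0.3 − 0.2 + 0.3) / 6 = -0.9833%
Mean R_m = (5.3 − 2.6 + 2.8 + 1.4 − 4.8 + 4.0) / 6 = 1.0167%
Σ(R_i − R̄_i)(R_m − R̄_m) = 17.3583  ⇒  Cov = 17.3583 / 6 = 2.8931
Σ(R_m − R̄_m)² = 77.4883  ⇒  Var(R_m) = 77.4883 / 6 = 12.9147
β = Cov / Var(R_m) = 2.8931 / 12.9147 = 0.2240
E(R) = R_f + β × MRP = 2.43% + 0.2240 × 6.44% = 3.87%

3.87%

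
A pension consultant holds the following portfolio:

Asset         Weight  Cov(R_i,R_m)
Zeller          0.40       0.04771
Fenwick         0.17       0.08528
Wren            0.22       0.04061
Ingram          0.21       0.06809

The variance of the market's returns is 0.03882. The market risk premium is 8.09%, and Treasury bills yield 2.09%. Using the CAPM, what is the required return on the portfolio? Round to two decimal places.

β_Zeller = 0.04771 / 0.03882 = 1.2290
β_Fenwick = 0.08528 / 0.03882 = 2.1968
β_Wren = 0.04061 / 0.03882 = 1.0461
β_Ingram = 0.06809 / 0.03882 = 1.7540
β_P = Σ w_i β_i = 0.40×1.2290 + 0.17×2.1968 + 0.22×1.0461 + 0.21×1.7540 = 1.4635
E(R_P) = R_f + β_P × MRP = 2.09% + 1.4635 × 8.09% = 13.93%

13.93%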